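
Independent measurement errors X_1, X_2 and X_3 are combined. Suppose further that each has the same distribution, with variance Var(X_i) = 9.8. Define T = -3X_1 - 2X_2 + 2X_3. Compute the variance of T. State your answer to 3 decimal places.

By independence, Var(T) = (-3)²Var(X_1) + (-2)²Var(X_2) + (2)²Var(X_3)
= (-3)²·9.8 + (-2)²·9.8 + (2)²·9.8 = 166.6

166.600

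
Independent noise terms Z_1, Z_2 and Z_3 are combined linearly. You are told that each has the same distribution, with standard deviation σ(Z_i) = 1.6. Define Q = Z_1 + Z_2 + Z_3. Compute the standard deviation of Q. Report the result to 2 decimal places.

var(Z_i) = (1.6)² = 2.56
By independence, var(Q) = (1)²var(Z_1) + (1)²var(Z_2) + (1)²var(Z_3)
= (1)²·2.56 + (1)²·2.56 + (1)²·2.56 = 7.68
σ(Q) = √7.68 ≈ 2.77

2.77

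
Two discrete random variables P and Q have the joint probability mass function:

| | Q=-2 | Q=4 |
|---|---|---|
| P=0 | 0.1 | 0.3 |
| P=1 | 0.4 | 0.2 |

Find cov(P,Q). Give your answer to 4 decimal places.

-0.6000

E[P] = 0.6,  E[Q] = 1
E[PQ] = 0
cov(P,Q) = E[PQ] − E[P]E[Q] = 0 − (0.6)(1) = -0.6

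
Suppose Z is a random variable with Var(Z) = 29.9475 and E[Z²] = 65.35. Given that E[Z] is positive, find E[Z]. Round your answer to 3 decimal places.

(E[Z])² = E[Z²] − Var(Z) = 65.35 − 29.9475 = 35.4025
E[Z] = √35.4025 = 5.95

5.950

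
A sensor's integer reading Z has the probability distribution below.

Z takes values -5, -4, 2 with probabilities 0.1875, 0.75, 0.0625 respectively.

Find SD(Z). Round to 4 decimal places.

1.5499

E[Z] = (-5)(0.1875) + (-4)(0.75) + (2)(0.0625) = -3.8125
E[Z²] = (-5)²(0.1875) + (-4)²(0.75) + (2)²(0.0625) = 16.9375
Var(Z) = E[Z²] − (E[Z])² = 16.9375 − (-3.8125)² = 2.40234375
SD(Z) = √2.40234375 ≈ 1.5499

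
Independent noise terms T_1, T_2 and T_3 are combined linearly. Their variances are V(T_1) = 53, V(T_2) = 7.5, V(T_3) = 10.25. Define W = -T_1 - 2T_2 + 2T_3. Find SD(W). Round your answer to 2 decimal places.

11.14

By independence, V(W) = (-1)²V(T_1) + (-2)²V(T_2) + (2)²V(T_3)
= (-1)²·53 + (-2)²·7.5 + (2)²·10.25 = 124
SD(W) = √124 ≈ 11.14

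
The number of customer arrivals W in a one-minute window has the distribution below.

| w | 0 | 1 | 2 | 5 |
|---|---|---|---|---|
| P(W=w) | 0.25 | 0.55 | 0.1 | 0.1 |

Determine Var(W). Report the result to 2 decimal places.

1.89

E[W] = (0)(0.25) + (1)(0.55) + (2)(0.1) + (5)(0.1) = 1.25
E[W²] = (0)²(0.25) + (1)²(0.55) + (2)²(0.1) + (5)²(0.1) = 3.45
Var(W) = E[W²] − (E[W])² = 3.45 − (1.25)² = 1.8875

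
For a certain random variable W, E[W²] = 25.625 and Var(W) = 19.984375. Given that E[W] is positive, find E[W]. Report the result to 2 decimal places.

(E[W])² = E[W²] − Var(W) = 25.625 − 19.984375 = 5.640625
E[W] = √5.640625 = 2.375

2.38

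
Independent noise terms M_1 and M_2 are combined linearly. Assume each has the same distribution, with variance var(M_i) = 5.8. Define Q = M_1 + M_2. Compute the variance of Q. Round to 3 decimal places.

11.600

By independence, var(Q) = (1)²var(M_1) + (1)²var(M_2)
= (1)²·5.8 + (1)²·5.8 = 11.6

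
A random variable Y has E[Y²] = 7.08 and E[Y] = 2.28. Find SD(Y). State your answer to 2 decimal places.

var(Y) = 7.08 − (2.28)² = 1.8816
SD(Y) = √1.8816 ≈ 1.37

1.37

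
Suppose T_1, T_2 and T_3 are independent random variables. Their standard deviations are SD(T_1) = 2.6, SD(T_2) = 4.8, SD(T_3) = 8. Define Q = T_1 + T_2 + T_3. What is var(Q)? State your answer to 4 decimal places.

var(T_1) = 6.76, var(T_2) = 23.04, var(T_3) = 64
By independence, var(Q) = (1)²var(T_1) + (1)²var(T_2) + (1)²var(T_3)
= (1)²·6.76 + (1)²·23.04 + (1)²·64 = 93.8

93.8000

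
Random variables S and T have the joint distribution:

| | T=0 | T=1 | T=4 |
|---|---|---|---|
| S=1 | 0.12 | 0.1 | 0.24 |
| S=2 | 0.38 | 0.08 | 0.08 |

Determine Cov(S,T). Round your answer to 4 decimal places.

E[S] = 1.54,  E[T] = 1.46
E[ST] = 1.86
Cov(S,T) = E[ST] − E[S]E[T] = 1.86 − (1.54)(1.46) = -0.3884

-0.3884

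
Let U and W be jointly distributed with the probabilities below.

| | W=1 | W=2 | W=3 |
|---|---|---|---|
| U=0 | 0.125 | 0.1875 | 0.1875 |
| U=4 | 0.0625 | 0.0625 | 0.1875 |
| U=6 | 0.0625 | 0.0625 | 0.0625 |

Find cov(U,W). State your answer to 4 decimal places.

0.0547

E[U] = 2.375,  E[W] = 2.1875
E[UW] = 5.25
cov(U,W) = E[UW] − E[U]E[W] = 5.25 − (2.375)(2.1875) = 0.0546875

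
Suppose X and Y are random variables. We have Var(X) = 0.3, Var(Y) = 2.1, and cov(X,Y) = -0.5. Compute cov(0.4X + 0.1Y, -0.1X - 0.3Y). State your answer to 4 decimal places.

-0.0100

cov(0.4X + 0.1Y, -0.1X - 0.3Y) = (0.4)(-0.1)Var(X) + (0.1)(-0.3)Var(Y) + [(0.4)(-0.3) + (0.1)(-0.1)]cov(X,Y)
= -0.04·0.3 + -0.03·2.1 + -0.13·-0.5 = -0.01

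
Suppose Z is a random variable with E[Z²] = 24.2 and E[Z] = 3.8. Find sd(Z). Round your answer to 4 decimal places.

3.1241

Var(Z) = 24.2 − (3.8)² = 9.76
sd(Z) = √9.76 ≈ 3.1241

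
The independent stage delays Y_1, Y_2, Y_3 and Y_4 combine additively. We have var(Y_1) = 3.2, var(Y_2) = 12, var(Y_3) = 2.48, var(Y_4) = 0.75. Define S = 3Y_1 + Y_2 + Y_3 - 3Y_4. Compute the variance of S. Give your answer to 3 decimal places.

By independence, var(S) = (3)²var(Y_1) + (1)²var(Y_2) + (1)²var(Y_3) + (-3)²var(Y_4)
= (3)²·3.2 + (1)²·12 + (1)²·2.48 + (-3)²·0.75 = 50.03

50.030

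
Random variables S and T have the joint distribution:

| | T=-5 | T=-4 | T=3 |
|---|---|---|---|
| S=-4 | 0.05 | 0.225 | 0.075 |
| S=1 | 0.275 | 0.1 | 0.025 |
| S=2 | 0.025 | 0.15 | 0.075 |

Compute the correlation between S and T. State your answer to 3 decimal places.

-0.076

E[S] = -0.5,  E[T] = -3.125
E[ST] = 1
cov(S,T) = E[ST] − E[S]E[T] = 1 − (-0.5)(-3.125) = -0.5625
var(S) = 6.75,  var(T) = 8.159375
ρ = -0.5625 / √(6.75·8.159375) ≈ -0.076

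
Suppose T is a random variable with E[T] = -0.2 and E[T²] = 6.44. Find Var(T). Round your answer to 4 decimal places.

6.4000

Var(T) = 6.44 − (-0.2)² = 6.4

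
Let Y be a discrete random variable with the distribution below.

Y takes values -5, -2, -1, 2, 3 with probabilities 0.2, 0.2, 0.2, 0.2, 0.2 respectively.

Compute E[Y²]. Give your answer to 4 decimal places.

E[Y²] = (-5)²(0.2) + (-2)²(0.2) + (-1)²(0.2) + (2)²(0.2) + (3)²(0.2) = 8.6

8.6000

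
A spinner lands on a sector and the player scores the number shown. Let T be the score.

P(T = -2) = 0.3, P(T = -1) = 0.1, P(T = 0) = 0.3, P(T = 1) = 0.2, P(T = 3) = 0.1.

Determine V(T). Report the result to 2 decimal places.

2.36

E[T] = (-2)(0.3) + (-1)(0.1) + (0)(0.3) + (1)(0.2) + (3)(0.1) = -0.2
E[T²] = (-2)²(0.3) + (-1)²(0.1) + (0)²(0.3) + (1)²(0.2) + (3)²(0.1) = 2.4
V(T) = E[T²] − (E[T])² = 2.4 − (-0.2)² = 2.36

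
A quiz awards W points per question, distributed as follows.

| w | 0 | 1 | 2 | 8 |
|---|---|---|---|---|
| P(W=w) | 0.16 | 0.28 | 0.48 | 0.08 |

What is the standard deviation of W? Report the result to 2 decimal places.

1.95

E[W] = (0)(0.16) + (1)(0.28) + (2)(0.48) + (8)(0.08) = 1.88
E[W²] = (0)²(0.16) + (1)²(0.28) + (2)²(0.48) + (8)²(0.08) = 7.32
Var(W) = E[W²] − (E[W])² = 7.32 − (1.88)² = 3.7856
SD(W) = √3.7856 ≈ 1.95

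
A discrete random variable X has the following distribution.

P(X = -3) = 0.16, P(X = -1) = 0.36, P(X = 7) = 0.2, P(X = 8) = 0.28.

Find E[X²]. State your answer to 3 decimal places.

E[X²] = (-3)²(0.16) + (-1)²(0.36) + (7)²(0.2) + (8)²(0.28) = 29.52

29.520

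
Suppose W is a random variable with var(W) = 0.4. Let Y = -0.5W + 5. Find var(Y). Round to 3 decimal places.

0.100

var(-0.5W + 5) = (-0.5)²·var(W) = 0.25·0.4 = 0.1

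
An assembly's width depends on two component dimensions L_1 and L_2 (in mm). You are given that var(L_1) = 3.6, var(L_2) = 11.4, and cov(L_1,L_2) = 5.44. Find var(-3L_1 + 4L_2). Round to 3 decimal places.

84.240

var(-3L_1 + 4L_2) = (-3)²·var(L_1) + (4)²·var(L_2) + 2·(-3)·(4)·cov(L_1,L_2)
= 9·3.6 + 16·11.4 + -24·5.44 = 84.24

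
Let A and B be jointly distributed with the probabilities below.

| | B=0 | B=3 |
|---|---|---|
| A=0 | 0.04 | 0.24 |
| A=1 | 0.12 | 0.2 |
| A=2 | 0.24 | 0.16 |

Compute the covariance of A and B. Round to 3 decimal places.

E[A] = 1.12,  E[B] = 1.8
E[AB] = 1.56
cov(A,B) = E[AB] − E[A]E[B] = 1.56 − (1.12)(1.8) = -0.456

-0.456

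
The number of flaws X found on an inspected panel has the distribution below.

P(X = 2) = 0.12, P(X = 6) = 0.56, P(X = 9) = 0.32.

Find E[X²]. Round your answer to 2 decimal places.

E[X²] = (2)²(0.12) + (6)²(0.56) + (9)²(0.32) = 46.56

46.56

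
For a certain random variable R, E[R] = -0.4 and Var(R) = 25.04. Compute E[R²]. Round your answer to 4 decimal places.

E[R²] = Var(R) + (E[R])² = 25.04 + (-0.4)² = 25.2

25.2000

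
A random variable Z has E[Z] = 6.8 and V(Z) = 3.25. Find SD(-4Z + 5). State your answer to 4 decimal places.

V(-4Z + 5) = (-4)²·3.25 = 52
SD(-4Z + 5) = √52 ≈ 7.2111

7.2111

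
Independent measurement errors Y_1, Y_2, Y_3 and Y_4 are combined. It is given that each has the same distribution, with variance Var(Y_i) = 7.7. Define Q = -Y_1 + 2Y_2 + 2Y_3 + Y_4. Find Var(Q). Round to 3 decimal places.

77.000

By independence, Var(Q) = (-1)²Var(Y_1) + (2)²Var(Y_2) + (2)²Var(Y_3) + (1)²Var(Y_4)
= (-1)²·7.7 + (2)²·7.7 + (2)²·7.7 + (1)²·7.7 = 77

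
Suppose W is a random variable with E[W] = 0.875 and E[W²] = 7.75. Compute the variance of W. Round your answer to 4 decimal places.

6.9844

V(W) = 7.75 − (0.875)² = 6.984375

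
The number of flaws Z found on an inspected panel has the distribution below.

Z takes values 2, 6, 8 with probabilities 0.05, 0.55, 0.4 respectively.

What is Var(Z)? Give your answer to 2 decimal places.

E[Z] = (2)(0.05) + (6)(0.55) + (8)(0.4) = 6.6
E[Z²] = (2)²(0.05) + (6)²(0.55) + (8)²(0.4) = 45.6
Var(Z) = E[Z²] − (E[Z])² = 45.6 − (6.6)² = 2.04

2.04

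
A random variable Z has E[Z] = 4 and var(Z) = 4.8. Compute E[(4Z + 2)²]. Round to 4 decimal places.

400.8000

E[4Z + 2] = 4·4 + 2 = 18
var(4Z + 2) = (4)²·4.8 = 76.8
E[(4Z + 2)²] = var((4Z + 2)) + (E[(4Z + 2)])² = 76.8 + (18)² = 400.8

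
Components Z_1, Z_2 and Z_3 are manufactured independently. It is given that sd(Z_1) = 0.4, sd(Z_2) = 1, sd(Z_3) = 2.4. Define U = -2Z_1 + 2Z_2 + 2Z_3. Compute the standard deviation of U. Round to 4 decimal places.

var(Z_1) = 0.16, var(Z_2) = 1, var(Z_3) = 5.76
By independence, var(U) = (-2)²var(Z_1) + (2)²var(Z_2) + (2)²var(Z_3)
= (-2)²·0.16 + (2)²·1 + (2)²·5.76 = 27.68
sd(U) = √27.68 ≈ 5.2612

5.2612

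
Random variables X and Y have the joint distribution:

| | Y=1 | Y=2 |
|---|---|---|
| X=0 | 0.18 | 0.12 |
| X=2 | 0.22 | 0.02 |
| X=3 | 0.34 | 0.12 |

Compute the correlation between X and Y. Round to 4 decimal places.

-0.1488

E[X] = 1.86,  E[Y] = 1.26
E[XY] = 2.26
Cov(X,Y) = E[XY] − E[X]E[Y] = 2.26 − (1.86)(1.26) = -0.0836
var(X) = 1.6404,  var(Y) = 0.1924
ρ = -0.0836 / √(1.6404·0.1924) ≈ -0.1488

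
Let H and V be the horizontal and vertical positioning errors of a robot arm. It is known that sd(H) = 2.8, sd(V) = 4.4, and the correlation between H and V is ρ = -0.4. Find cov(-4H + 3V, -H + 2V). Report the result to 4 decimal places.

201.7280

var(H) = (2.8)² = 7.84;  var(V) = (4.4)² = 19.36
cov(H,V) = ρ·sd(H)·sd(V) = -0.4·2.8·4.4 = -4.928
cov(-4H + 3V, -H + 2V) = (-4)(-1)var(H) + (3)(2)var(V) + [(-4)(2) + (3)(-1)]cov(H,V)
= 4·7.84 + 6·19.36 + -11·-4.928 = 201.728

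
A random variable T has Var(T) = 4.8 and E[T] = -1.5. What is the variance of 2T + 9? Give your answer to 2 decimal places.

Var(2T + 9) = (2)²·Var(T) = 4·4.8 = 19.2

19.20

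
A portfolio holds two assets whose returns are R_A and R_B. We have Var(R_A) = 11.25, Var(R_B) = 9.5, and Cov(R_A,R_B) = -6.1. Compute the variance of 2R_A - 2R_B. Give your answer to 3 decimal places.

131.800

Var(2R_A - 2R_B) = (2)²·Var(R_A) + (-2)²·Var(R_B) + 2·(2)·(-2)·Cov(R_A,R_B)
= 4·11.25 + 4·9.5 + -8·-6.1 = 131.8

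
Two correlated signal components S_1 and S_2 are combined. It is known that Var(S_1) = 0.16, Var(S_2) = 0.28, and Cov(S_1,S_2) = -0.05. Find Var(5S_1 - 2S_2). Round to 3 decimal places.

6.120

Var(5S_1 - 2S_2) = (5)²·Var(S_1) + (-2)²·Var(S_2) + 2·(5)·(-2)·Cov(S_1,S_2)
= 25·0.16 + 4·0.28 + -20·-0.05 = 6.12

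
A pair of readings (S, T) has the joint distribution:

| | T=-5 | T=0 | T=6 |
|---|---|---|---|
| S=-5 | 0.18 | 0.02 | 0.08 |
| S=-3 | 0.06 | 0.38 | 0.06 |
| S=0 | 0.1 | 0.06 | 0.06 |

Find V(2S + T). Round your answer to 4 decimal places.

E[S] = -2.9,  E[T] = -0.5,  E[ST] = 1.92
V(S) = 11.5 − (-2.9)² = 3.09;  V(T) = 15.7 − (-0.5)² = 15.45
cov(S,T) = 1.92 − (-2.9)(-0.5) = 0.47
V(2S + T) = (2)²·3.09 + (1)²·15.45 + 2·(2)·(1)·0.47 = 29.69

29.6900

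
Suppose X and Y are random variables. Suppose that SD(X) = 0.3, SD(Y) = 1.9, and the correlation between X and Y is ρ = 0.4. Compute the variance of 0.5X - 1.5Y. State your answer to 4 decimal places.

var(X) = (0.3)² = 0.09;  var(Y) = (1.9)² = 3.61
Cov(X,Y) = ρ·SD(X)·SD(Y) = 0.4·0.3·1.9 = 0.228
var(0.5X - 1.5Y) = (0.5)²·var(X) + (-1.5)²·var(Y) + 2·(0.5)·(-1.5)·Cov(X,Y)
= 0.25·0.09 + 2.25·3.61 + -1.5·0.228 = 7.803

7.8030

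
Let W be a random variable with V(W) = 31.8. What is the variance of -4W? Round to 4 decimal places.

V(-4W) = (-4)²·V(W) = 16·31.8 = 508.8

508.8000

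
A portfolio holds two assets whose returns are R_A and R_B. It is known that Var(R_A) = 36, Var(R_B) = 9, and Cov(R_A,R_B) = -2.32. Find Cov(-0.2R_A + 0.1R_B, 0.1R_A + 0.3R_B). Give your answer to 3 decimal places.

-0.334

Cov(-0.2R_A + 0.1R_B, 0.1R_A + 0.3R_B) = (-0.2)(0.1)Var(R_A) + (0.1)(0.3)Var(R_B) + [(-0.2)(0.3) + (0.1)(0.1)]Cov(R_A,R_B)
= -0.02·36 + 0.03·9 + -0.05·-2.32 = -0.334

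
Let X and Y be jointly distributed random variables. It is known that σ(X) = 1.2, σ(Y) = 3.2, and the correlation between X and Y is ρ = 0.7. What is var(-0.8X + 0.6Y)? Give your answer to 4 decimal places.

var(X) = (1.2)² = 1.44;  var(Y) = (3.2)² = 10.24
Cov(X,Y) = ρ·σ(X)·σ(Y) = 0.7·1.2·3.2 = 2.688
var(-0.8X + 0.6Y) = (-0.8)²·var(X) + (0.6)²·var(Y) + 2·(-0.8)·(0.6)·Cov(X,Y)
= 0.64·1.44 + 0.36·10.24 + -0.96·2.688 = 2.02752

2.0275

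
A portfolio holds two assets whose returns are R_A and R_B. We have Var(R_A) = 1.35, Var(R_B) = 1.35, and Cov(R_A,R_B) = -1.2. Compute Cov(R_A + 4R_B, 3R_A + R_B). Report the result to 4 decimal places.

-6.1500

Cov(R_A + 4R_B, 3R_A + R_B) = (1)(3)Var(R_A) + (4)(1)Var(R_B) + [(1)(1) + (4)(3)]Cov(R_A,R_B)
= 3·1.35 + 4·1.35 + 13·-1.2 = -6.15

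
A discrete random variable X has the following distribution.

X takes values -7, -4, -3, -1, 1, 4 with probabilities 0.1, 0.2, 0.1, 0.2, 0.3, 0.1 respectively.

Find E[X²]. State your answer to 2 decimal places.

E[X²] = (-7)²(0.1) + (-4)²(0.2) + (-3)²(0.1) + (-1)²(0.2) + (1)²(0.3) + (4)²(0.1) = 11.1

11.10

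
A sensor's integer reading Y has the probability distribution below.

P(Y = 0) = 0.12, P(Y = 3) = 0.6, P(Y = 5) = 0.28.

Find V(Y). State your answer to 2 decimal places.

E[Y] = (0)(0.12) + (3)(0.6) + (5)(0.28) = 3.2
E[Y²] = (0)²(0.12) + (3)²(0.6) + (5)²(0.28) = 12.4
V(Y) = E[Y²] − (E[Y])² = 12.4 − (3.2)² = 2.16

2.16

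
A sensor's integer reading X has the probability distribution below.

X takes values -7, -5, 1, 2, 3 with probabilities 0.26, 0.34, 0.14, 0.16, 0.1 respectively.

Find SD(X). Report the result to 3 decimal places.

E[X] = (-7)(0.26) + (-5)(0.34) + (1)(0.14) + (2)(0.16) + (3)(0.1) = -2.76
E[X²] = (-7)²(0.26) + (-5)²(0.34) + (1)²(0.14) + (2)²(0.16) + (3)²(0.1) = 22.92
Var(X) = E[X²] − (E[X])² = 22.92 − (-2.76)² = 15.3024
SD(X) = √15.3024 ≈ 3.912

3.912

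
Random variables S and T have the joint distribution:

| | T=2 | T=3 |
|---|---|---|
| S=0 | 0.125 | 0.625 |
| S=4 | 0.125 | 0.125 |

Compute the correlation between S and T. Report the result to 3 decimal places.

-0.333

E[S] = 1,  E[T] = 2.75
E[ST] = 2.5
Cov(S,T) = E[ST] − E[S]E[T] = 2.5 − (1)(2.75) = -0.25
V(S) = 3,  V(T) = 0.1875
ρ = -0.25 / √(3·0.1875) ≈ -0.333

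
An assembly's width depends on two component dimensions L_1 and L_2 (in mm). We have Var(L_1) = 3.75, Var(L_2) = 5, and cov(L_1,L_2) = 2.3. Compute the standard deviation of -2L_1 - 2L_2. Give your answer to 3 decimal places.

Var(-2L_1 - 2L_2) = (-2)²·Var(L_1) + (-2)²·Var(L_2) + 2·(-2)·(-2)·cov(L_1,L_2)
= 4·3.75 + 4·5 + 8·2.3 = 53.4
sd(-2L_1 - 2L_2) = √53.4 ≈ 7.308

7.308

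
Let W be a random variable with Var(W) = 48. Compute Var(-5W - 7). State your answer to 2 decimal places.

Var(-5W - 7) = (-5)²·Var(W) = 25·48 = 1200

1200.00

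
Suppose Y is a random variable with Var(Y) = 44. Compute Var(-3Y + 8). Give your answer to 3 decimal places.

Var(-3Y + 8) = (-3)²·Var(Y) = 9·44 = 396

396.000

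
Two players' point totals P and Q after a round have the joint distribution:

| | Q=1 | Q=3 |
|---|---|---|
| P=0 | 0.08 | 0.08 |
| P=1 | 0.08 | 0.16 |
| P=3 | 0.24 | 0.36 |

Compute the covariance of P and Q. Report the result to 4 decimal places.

0.0320

E[P] = 2.04,  E[Q] = 2.2
E[PQ] = 4.52
cov(P,Q) = E[PQ] − E[P]E[Q] = 4.52 − (2.04)(2.2) = 0.032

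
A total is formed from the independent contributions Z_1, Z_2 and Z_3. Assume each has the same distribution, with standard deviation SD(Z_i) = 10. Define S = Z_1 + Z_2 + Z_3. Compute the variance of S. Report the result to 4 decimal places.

300.0000

V(Z_i) = (10)² = 100
By independence, V(S) = (1)²V(Z_1) + (1)²V(Z_2) + (1)²V(Z_3)
= (1)²·100 + (1)²·100 + (1)²·100 = 300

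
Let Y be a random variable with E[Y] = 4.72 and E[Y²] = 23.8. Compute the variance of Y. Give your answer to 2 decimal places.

1.52

Var(Y) = 23.8 − (4.72)² = 1.5216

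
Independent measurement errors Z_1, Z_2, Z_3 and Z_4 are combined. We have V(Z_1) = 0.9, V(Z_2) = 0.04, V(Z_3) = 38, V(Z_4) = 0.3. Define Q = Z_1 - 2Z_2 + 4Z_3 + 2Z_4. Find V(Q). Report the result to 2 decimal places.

By independence, V(Q) = (1)²V(Z_1) + (-2)²V(Z_2) + (4)²V(Z_3) + (2)²V(Z_4)
= (1)²·0.9 + (-2)²·0.04 + (4)²·38 + (2)²·0.3 = 610.26

610.26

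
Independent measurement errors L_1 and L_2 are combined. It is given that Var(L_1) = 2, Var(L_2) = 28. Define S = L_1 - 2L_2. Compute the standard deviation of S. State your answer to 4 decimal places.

10.6771

By independence, Var(S) = (1)²Var(L_1) + (-2)²Var(L_2)
= (1)²·2 + (-2)²·28 = 114
σ(S) = √114 ≈ 10.6771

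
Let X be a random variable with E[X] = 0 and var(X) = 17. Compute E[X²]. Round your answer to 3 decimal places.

E[X²] = var(X) + (E[X])² = 17 + (0)² = 17

17.000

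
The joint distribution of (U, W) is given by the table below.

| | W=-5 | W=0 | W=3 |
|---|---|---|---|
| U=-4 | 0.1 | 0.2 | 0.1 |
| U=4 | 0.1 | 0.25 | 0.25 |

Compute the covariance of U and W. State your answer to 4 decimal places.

E[U] = 0.8,  E[W] = 0.05
E[UW] = 1.8
Cov(U,W) = E[UW] − E[U]E[W] = 1.8 − (0.8)(0.05) = 1.76

1.7600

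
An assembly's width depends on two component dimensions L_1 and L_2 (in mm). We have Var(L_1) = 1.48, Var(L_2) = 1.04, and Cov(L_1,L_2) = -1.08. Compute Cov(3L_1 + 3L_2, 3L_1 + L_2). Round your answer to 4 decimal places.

3.4800

Cov(3L_1 + 3L_2, 3L_1 + L_2) = (3)(3)Var(L_1) + (3)(1)Var(L_2) + [(3)(1) + (3)(3)]Cov(L_1,L_2)
= 9·1.48 + 3·1.04 + 12·-1.08 = 3.48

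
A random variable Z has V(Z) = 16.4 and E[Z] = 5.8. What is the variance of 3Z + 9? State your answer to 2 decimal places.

147.60

V(3Z + 9) = (3)²·V(Z) = 9·16.4 = 147.6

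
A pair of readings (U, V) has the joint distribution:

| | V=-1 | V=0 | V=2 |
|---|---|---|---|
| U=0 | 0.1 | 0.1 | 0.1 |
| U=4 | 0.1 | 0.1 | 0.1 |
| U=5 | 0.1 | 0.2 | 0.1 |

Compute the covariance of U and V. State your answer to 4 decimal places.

E[U] = 3.2,  E[V] = 0.3
E[UV] = 0.9
Cov(U,V) = E[UV] − E[U]E[V] = 0.9 − (3.2)(0.3) = -0.06

-0.0600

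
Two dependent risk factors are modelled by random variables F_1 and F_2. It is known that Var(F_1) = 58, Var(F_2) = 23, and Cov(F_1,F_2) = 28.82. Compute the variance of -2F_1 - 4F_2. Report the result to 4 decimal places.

1061.1200

Var(-2F_1 - 4F_2) = (-2)²·Var(F_1) + (-4)²·Var(F_2) + 2·(-2)·(-4)·Cov(F_1,F_2)
= 4·58 + 16·23 + 16·28.82 = 1061.12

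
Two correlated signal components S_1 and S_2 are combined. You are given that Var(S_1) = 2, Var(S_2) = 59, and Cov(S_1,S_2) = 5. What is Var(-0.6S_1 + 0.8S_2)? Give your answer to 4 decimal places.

33.6800

Var(-0.6S_1 + 0.8S_2) = (-0.6)²·Var(S_1) + (0.8)²·Var(S_2) + 2·(-0.6)·(0.8)·Cov(S_1,S_2)
= 0.36·2 + 0.64·59 + -0.96·5 = 33.68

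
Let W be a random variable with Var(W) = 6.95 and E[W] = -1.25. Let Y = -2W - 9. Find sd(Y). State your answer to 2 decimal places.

Var(-2W - 9) = (-2)²·6.95 = 27.8
sd(Y) = √27.8 ≈ 5.27

5.27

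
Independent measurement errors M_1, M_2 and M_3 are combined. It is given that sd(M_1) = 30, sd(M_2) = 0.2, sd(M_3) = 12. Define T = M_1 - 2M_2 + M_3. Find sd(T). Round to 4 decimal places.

32.3135

Var(M_1) = 900, Var(M_2) = 0.04, Var(M_3) = 144
By independence, Var(T) = (1)²Var(M_1) + (-2)²Var(M_2) + (1)²Var(M_3)
= (1)²·900 + (-2)²·0.04 + (1)²·144 = 1044.16
sd(T) = √1044.16 ≈ 32.3135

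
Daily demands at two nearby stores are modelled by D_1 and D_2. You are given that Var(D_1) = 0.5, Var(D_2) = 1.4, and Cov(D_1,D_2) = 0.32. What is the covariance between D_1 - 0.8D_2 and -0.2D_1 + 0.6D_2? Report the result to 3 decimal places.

Cov(D_1 - 0.8D_2, -0.2D_1 + 0.6D_2) = (1)(-0.2)Var(D_1) + (-0.8)(0.6)Var(D_2) + [(1)(0.6) + (-0.8)(-0.2)]Cov(D_1,D_2)
= -0.2·0.5 + -0.48·1.4 + 0.76·0.32 = -0.5288

-0.529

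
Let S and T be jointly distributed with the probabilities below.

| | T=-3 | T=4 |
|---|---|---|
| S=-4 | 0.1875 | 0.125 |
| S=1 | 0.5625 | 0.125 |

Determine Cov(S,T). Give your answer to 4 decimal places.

E[S] = -0.5625,  E[T] = -1.25
E[ST] = -0.9375
Cov(S,T) = E[ST] − E[S]E[T] = -0.9375 − (-0.5625)(-1.25) = -1.640625

-1.6406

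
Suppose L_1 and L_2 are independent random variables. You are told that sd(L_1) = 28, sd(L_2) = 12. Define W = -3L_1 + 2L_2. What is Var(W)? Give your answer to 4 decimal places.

Var(L_1) = 784, Var(L_2) = 144
By independence, Var(W) = (-3)²Var(L_1) + (2)²Var(L_2)
= (-3)²·784 + (2)²·144 = 7632

7632.0000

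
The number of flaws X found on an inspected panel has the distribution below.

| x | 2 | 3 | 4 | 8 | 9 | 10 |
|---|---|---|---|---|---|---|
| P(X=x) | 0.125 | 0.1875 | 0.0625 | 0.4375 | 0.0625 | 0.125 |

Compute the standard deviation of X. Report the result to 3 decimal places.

2.848

E[X] = (2)(0.125) + (3)(0.1875) + (4)(0.0625) + (8)(0.4375) + (9)(0.0625) + (10)(0.125) = 6.375
E[X²] = (2)²(0.125) + (3)²(0.1875) + (4)²(0.0625) + (8)²(0.4375) + (9)²(0.0625) + (10)²(0.125) = 48.75
var(X) = E[X²] − (E[X])² = 48.75 − (6.375)² = 8.109375
sd(X) = √8.109375 ≈ 2.848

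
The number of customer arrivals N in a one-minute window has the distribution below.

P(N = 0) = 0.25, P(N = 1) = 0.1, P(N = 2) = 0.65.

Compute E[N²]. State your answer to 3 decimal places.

2.700

E[N²] = (0)²(0.25) + (1)²(0.1) + (2)²(0.65) = 2.7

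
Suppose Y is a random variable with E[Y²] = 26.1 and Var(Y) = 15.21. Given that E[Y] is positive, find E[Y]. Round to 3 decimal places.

(E[Y])² = E[Y²] − Var(Y) = 26.1 − 15.21 = 10.89
E[Y] = √10.89 = 3.3

3.300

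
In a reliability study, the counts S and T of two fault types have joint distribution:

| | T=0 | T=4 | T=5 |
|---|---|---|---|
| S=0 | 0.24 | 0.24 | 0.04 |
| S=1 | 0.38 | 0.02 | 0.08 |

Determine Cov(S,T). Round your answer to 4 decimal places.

-0.3072

E[S] = 0.48,  E[T] = 1.64
E[ST] = 0.48
Cov(S,T) = E[ST] − E[S]E[T] = 0.48 − (0.48)(1.64) = -0.3072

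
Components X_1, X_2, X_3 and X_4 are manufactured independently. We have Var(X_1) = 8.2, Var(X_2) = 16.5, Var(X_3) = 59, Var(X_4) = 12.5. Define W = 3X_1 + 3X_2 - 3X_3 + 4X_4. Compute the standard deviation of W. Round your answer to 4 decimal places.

30.8756

By independence, Var(W) = (3)²Var(X_1) + (3)²Var(X_2) + (-3)²Var(X_3) + (4)²Var(X_4)
= (3)²·8.2 + (3)²·16.5 + (-3)²·59 + (4)²·12.5 = 953.3
SD(W) = √953.3 ≈ 30.8756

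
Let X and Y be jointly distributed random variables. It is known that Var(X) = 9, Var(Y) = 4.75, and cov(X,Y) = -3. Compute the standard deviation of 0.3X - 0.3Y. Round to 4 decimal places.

1.3332

Var(0.3X - 0.3Y) = (0.3)²·Var(X) + (-0.3)²·Var(Y) + 2·(0.3)·(-0.3)·cov(X,Y)
= 0.09·9 + 0.09·4.75 + -0.18·-3 = 1.7775
SD(0.3X - 0.3Y) = √1.7775 ≈ 1.3332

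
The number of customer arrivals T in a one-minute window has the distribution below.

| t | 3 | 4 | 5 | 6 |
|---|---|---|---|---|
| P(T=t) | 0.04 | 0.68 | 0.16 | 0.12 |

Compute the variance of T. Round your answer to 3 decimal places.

0.550

E[T] = (3)(0.04) + (4)(0.68) + (5)(0.16) + (6)(0.12) = 4.36
E[T²] = (3)²(0.04) + (4)²(0.68) + (5)²(0.16) + (6)²(0.12) = 19.56
V(T) = E[T²] − (E[T])² = 19.56 − (4.36)² = 0.5504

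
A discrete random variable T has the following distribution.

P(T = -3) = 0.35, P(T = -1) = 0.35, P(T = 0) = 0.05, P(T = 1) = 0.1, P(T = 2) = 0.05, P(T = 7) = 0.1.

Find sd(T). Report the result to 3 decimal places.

E[T] = (-3)(0.35) + (-1)(0.35) + (0)(0.05) + (1)(0.1) + (2)(0.05) + (7)(0.1) = -0.5
E[T²] = (-3)²(0.35) + (-1)²(0.35) + (0)²(0.05) + (1)²(0.1) + (2)²(0.05) + (7)²(0.1) = 8.7
var(T) = E[T²] − (E[T])² = 8.7 − (-0.5)² = 8.45
sd(T) = √8.45 ≈ 2.907

2.907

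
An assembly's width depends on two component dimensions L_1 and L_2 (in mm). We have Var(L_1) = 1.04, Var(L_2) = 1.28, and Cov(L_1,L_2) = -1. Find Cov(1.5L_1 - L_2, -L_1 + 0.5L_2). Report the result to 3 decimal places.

-3.950

Cov(1.5L_1 - L_2, -L_1 + 0.5L_2) = (1.5)(-1)Var(L_1) + (-1)(0.5)Var(L_2) + [(1.5)(0.5) + (-1)(-1)]Cov(L_1,L_2)
= -1.5·1.04 + -0.5·1.28 + 1.75·-1 = -3.95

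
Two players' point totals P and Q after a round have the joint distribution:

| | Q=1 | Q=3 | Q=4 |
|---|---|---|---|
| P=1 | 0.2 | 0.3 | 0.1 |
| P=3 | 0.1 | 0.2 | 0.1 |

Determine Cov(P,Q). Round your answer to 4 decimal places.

E[P] = 1.8,  E[Q] = 2.6
E[PQ] = 4.8
Cov(P,Q) = E[PQ] − E[P]E[Q] = 4.8 − (1.8)(2.6) = 0.12

0.1200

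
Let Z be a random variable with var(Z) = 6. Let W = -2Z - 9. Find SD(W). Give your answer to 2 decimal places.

4.90

var(-2Z - 9) = (-2)²·6 = 24
SD(W) = √24 ≈ 4.90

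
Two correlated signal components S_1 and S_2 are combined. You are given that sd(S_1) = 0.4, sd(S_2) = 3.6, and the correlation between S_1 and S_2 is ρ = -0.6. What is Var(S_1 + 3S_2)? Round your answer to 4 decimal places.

Var(S_1) = (0.4)² = 0.16;  Var(S_2) = (3.6)² = 12.96
Cov(S_1,S_2) = ρ·sd(S_1)·sd(S_2) = -0.6·0.4·3.6 = -0.864
Var(S_1 + 3S_2) = (1)²·Var(S_1) + (3)²·Var(S_2) + 2·(1)·(3)·Cov(S_1,S_2)
= 1·0.16 + 9·12.96 + 6·-0.864 = 111.616

111.6160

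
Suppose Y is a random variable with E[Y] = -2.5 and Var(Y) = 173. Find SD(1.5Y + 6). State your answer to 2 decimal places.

Var(1.5Y + 6) = (1.5)²·173 = 389.25
SD(1.5Y + 6) = √389.25 ≈ 19.73

19.73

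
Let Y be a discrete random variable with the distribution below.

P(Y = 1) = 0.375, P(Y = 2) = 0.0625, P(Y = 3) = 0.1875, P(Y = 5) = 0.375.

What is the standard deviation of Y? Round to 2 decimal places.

1.75

E[Y] = (1)(0.375) + (2)(0.0625) + (3)(0.1875) + (5)(0.375) = 2.9375
E[Y²] = (1)²(0.375) + (2)²(0.0625) + (3)²(0.1875) + (5)²(0.375) = 11.6875
V(Y) = E[Y²] − (E[Y])² = 11.6875 − (2.9375)² = 3.05859375
σ(Y) = √3.05859375 ≈ 1.75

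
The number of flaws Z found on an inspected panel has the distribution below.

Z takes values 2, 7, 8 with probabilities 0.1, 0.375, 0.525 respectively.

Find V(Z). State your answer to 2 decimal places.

E[Z] = (2)(0.1) + (7)(0.375) + (8)(0.525) = 7.025
E[Z²] = (2)²(0.1) + (7)²(0.375) + (8)²(0.525) = 52.375
V(Z) = E[Z²] − (E[Z])² = 52.375 − (7.025)² = 3.024375

3.02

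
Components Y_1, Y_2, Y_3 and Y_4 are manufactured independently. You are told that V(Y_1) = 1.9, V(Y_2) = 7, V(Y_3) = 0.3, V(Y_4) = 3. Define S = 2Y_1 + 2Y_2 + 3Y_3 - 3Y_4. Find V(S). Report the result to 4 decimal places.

By independence, V(S) = (2)²V(Y_1) + (2)²V(Y_2) + (3)²V(Y_3) + (-3)²V(Y_4)
= (2)²·1.9 + (2)²·7 + (3)²·0.3 + (-3)²·3 = 65.3

65.3000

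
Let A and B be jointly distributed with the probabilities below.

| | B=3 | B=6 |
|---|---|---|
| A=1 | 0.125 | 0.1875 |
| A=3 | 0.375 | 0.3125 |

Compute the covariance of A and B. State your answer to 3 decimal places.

E[A] = 2.375,  E[B] = 4.5
E[AB] = 10.5
Cov(A,B) = E[AB] − E[A]E[B] = 10.5 − (2.375)(4.5) = -0.1875

-0.188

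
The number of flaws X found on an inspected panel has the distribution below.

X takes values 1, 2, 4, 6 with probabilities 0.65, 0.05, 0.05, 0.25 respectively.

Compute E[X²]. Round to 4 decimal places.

10.6500

E[X²] = (1)²(0.65) + (2)²(0.05) + (4)²(0.05) + (6)²(0.25) = 10.65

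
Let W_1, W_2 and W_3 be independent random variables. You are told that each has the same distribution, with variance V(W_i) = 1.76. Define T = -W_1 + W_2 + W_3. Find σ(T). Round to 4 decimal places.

2.2978

By independence, V(T) = (-1)²V(W_1) + (1)²V(W_2) + (1)²V(W_3)
= (-1)²·1.76 + (1)²·1.76 + (1)²·1.76 = 5.28
σ(T) = √5.28 ≈ 2.2978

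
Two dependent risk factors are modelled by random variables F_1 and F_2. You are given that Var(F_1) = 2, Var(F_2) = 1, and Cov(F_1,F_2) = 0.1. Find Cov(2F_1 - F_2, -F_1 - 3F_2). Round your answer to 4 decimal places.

Cov(2F_1 - F_2, -F_1 - 3F_2) = (2)(-1)Var(F_1) + (-1)(-3)Var(F_2) + [(2)(-3) + (-1)(-1)]Cov(F_1,F_2)
= -2·2 + 3·1 + -5·0.1 = -1.5

-1.5000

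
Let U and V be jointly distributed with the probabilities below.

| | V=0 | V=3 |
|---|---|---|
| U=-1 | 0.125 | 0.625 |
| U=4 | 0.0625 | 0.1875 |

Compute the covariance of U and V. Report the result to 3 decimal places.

E[U] = 0.25,  E[V] = 2.4375
E[UV] = 0.375
Cov(U,V) = E[UV] − E[U]E[V] = 0.375 − (0.25)(2.4375) = -0.234375

-0.234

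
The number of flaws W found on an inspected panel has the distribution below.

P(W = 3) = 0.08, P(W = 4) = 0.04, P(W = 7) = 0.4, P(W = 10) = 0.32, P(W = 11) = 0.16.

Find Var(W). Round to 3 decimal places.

5.734

E[W] = (3)(0.08) + (4)(0.04) + (7)(0.4) + (10)(0.32) + (11)(0.16) = 8.16
E[W²] = (3)²(0.08) + (4)²(0.04) + (7)²(0.4) + (10)²(0.32) + (11)²(0.16) = 72.32
Var(W) = E[W²] − (E[W])² = 72.32 − (8.16)² = 5.7344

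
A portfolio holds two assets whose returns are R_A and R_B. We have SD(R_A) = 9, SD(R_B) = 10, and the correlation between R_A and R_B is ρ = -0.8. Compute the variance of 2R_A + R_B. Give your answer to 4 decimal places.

var(R_A) = (9)² = 81;  var(R_B) = (10)² = 100
Cov(R_A,R_B) = ρ·SD(R_A)·SD(R_B) = -0.8·9·10 = -72
var(2R_A + R_B) = (2)²·var(R_A) + (1)²·var(R_B) + 2·(2)·(1)·Cov(R_A,R_B)
= 4·81 + 1·100 + 4·-72 = 136

136.0000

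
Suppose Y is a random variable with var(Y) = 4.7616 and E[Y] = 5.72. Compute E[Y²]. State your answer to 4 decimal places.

E[Y²] = var(Y) + (E[Y])² = 4.7616 + (5.72)² = 37.48

37.4800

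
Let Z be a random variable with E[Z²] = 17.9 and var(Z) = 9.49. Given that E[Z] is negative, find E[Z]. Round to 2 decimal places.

(E[Z])² = E[Z²] − var(Z) = 17.9 − 9.49 = 8.41
E[Z] = −√8.41 = -2.9

-2.90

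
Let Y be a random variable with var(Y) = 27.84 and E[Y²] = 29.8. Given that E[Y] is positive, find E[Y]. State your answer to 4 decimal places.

1.4000

(E[Y])² = E[Y²] − var(Y) = 29.8 − 27.84 = 1.96
E[Y] = √1.96 = 1.4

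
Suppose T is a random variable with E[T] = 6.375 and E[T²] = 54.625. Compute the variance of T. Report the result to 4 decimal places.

13.9844

V(T) = 54.625 − (6.375)² = 13.984375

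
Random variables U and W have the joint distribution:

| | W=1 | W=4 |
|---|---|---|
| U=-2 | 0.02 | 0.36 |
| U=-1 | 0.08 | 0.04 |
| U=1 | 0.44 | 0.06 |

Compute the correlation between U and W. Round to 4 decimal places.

-0.7460

E[U] = -0.38,  E[W] = 2.38
E[UW] = -2.48
Cov(U,W) = E[UW] − E[U]E[W] = -2.48 − (-0.38)(2.38) = -1.5756
Var(U) = 1.9956,  Var(W) = 2.2356
ρ = -1.5756 / √(1.9956·2.2356) ≈ -0.7460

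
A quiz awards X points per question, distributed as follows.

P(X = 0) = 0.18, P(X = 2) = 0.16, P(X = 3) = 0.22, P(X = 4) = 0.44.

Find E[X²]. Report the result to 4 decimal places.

9.6600

E[X²] = (0)²(0.18) + (2)²(0.16) + (3)²(0.22) + (4)²(0.44) = 9.66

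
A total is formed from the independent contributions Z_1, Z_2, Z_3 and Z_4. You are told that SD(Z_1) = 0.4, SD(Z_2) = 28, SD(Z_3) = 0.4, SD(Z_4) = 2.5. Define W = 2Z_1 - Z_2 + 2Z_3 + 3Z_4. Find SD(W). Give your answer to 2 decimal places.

V(Z_1) = 0.16, V(Z_2) = 784, V(Z_3) = 0.16, V(Z_4) = 6.25
By independence, V(W) = (2)²V(Z_1) + (-1)²V(Z_2) + (2)²V(Z_3) + (3)²V(Z_4)
= (2)²·0.16 + (-1)²·784 + (2)²·0.16 + (3)²·6.25 = 841.53
SD(W) = √841.53 ≈ 29.01

29.01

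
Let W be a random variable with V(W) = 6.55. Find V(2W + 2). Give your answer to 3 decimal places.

V(2W + 2) = (2)²·V(W) = 4·6.55 = 26.2

26.200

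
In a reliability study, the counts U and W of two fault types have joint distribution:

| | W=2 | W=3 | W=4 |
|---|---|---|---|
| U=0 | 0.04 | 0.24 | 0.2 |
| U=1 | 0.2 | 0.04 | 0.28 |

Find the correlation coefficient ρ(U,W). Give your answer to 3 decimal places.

E[U] = 0.52,  E[W] = 3.24
E[UW] = 1.64
cov(U,W) = E[UW] − E[U]E[W] = 1.64 − (0.52)(3.24) = -0.0448
V(U) = 0.2496,  V(W) = 0.6624
ρ = -0.0448 / √(0.2496·0.6624) ≈ -0.110

-0.110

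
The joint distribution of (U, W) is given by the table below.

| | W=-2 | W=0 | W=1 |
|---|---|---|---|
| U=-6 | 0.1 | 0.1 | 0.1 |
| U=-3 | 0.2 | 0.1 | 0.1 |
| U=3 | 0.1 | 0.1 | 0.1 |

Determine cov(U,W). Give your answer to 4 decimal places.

E[U] = -2.1,  E[W] = -0.5
E[UW] = 1.2
cov(U,W) = E[UW] − E[U]E[W] = 1.2 − (-2.1)(-0.5) = 0.15

0.1500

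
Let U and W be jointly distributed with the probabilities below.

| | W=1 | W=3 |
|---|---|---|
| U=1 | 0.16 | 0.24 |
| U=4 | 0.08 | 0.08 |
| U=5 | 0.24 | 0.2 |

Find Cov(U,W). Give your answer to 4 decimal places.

E[U] = 3.24,  E[W] = 2.04
E[UW] = 6.36
Cov(U,W) = E[UW] − E[U]E[W] = 6.36 − (3.24)(2.04) = -0.2496

-0.2496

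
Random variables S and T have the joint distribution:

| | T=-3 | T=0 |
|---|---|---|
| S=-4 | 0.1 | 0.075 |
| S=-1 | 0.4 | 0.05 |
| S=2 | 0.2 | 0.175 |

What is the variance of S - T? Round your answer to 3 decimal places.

E[S] = -0.4,  E[T] = -2.1,  E[ST] = 1.2
V(S) = 4.75 − (-0.4)² = 4.59;  V(T) = 6.3 − (-2.1)² = 1.89
Cov(S,T) = 1.2 − (-0.4)(-2.1) = 0.36
V(S - T) = (1)²·4.59 + (-1)²·1.89 + 2·(1)·(-1)·0.36 = 5.76

5.760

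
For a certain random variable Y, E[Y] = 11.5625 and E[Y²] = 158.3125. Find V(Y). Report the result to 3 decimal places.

V(Y) = 158.3125 − (11.5625)² = 24.62109375

24.621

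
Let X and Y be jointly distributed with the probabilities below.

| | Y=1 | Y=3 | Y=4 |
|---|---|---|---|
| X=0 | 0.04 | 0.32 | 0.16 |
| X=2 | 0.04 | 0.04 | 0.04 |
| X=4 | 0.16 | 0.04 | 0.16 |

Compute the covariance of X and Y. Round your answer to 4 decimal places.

E[X] = 1.68,  E[Y] = 2.88
E[XY] = 4.32
cov(X,Y) = E[XY] − E[X]E[Y] = 4.32 − (1.68)(2.88) = -0.5184

-0.5184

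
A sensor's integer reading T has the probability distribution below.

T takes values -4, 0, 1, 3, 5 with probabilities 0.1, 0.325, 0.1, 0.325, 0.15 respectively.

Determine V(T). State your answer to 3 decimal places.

6.344

E[T] = (-4)(0.1) + (0)(0.325) + (1)(0.1) + (3)(0.325) + (5)(0.15) = 1.425
E[T²] = (-4)²(0.1) + (0)²(0.325) + (1)²(0.1) + (3)²(0.325) + (5)²(0.15) = 8.375
V(T) = E[T²] − (E[T])² = 8.375 − (1.425)² = 6.344375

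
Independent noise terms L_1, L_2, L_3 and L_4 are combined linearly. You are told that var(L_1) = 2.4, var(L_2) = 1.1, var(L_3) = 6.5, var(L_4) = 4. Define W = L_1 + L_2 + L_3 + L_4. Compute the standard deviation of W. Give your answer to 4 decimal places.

3.7417

By independence, var(W) = (1)²var(L_1) + (1)²var(L_2) + (1)²var(L_3) + (1)²var(L_4)
= (1)²·2.4 + (1)²·1.1 + (1)²·6.5 + (1)²·4 = 14
SD(W) = √14 ≈ 3.7417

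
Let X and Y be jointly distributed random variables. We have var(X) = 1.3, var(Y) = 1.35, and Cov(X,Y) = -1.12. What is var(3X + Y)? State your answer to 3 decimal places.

6.330

var(3X + Y) = (3)²·var(X) + (1)²·var(Y) + 2·(3)·(1)·Cov(X,Y)
= 9·1.3 + 1·1.35 + 6·-1.12 = 6.33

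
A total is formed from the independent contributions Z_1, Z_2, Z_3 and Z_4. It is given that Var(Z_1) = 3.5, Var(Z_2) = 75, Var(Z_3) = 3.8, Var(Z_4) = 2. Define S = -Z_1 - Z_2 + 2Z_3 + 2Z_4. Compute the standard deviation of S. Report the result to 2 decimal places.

10.08

By independence, Var(S) = (-1)²Var(Z_1) + (-1)²Var(Z_2) + (2)²Var(Z_3) + (2)²Var(Z_4)
= (-1)²·3.5 + (-1)²·75 + (2)²·3.8 + (2)²·2 = 101.7
sd(S) = √101.7 ≈ 10.08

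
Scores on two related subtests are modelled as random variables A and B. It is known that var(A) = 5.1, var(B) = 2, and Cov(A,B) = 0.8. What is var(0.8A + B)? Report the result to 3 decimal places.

var(0.8A + B) = (0.8)²·var(A) + (1)²·var(B) + 2·(0.8)·(1)·Cov(A,B)
= 0.64·5.1 + 1·2 + 1.6·0.8 = 6.544

6.544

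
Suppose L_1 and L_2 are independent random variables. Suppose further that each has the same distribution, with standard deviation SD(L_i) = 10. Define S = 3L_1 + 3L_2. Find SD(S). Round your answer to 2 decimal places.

42.43

Var(L_i) = (10)² = 100
By independence, Var(S) = (3)²Var(L_1) + (3)²Var(L_2)
= (3)²·100 + (3)²·100 = 1800
SD(S) = √1800 ≈ 42.43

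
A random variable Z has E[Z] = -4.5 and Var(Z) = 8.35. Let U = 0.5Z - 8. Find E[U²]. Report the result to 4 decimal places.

107.1500

E[0.5Z - 8] = 0.5·-4.5 − 8 = -10.25
Var(0.5Z - 8) = (0.5)²·8.35 = 2.0875
E[U²] = Var(U) + (E[U])² = 2.0875 + (-10.25)² = 107.15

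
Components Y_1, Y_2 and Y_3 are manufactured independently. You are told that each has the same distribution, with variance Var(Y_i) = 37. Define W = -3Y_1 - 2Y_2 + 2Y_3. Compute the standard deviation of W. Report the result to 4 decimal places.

25.0799

By independence, Var(W) = (-3)²Var(Y_1) + (-2)²Var(Y_2) + (2)²Var(Y_3)
= (-3)²·37 + (-2)²·37 + (2)²·37 = 629
sd(W) = √629 ≈ 25.0799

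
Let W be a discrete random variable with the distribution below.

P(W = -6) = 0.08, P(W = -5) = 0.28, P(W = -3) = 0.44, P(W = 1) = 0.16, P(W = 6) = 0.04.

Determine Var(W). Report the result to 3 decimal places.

E[W] = (-6)(0.08) + (-5)(0.28) + (-3)(0.44) + (1)(0.16) + (6)(0.04) = -2.8
E[W²] = (-6)²(0.08) + (-5)²(0.28) + (-3)²(0.44) + (1)²(0.16) + (6)²(0.04) = 15.44
Var(W) = E[W²] − (E[W])² = 15.44 − (-2.8)² = 7.6

7.600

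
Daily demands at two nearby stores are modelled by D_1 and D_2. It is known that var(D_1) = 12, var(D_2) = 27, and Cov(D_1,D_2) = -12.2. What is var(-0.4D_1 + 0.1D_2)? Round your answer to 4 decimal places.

var(-0.4D_1 + 0.1D_2) = (-0.4)²·var(D_1) + (0.1)²·var(D_2) + 2·(-0.4)·(0.1)·Cov(D_1,D_2)
= 0.16·12 + 0.01·27 + -0.08·-12.2 = 3.166

3.1660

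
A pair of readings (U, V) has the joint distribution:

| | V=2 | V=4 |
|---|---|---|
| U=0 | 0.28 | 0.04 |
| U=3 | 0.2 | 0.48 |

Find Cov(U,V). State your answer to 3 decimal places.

0.758

E[U] = 2.04,  E[V] = 3.04
E[UV] = 6.96
Cov(U,V) = E[UV] − E[U]E[V] = 6.96 − (2.04)(3.04) = 0.7584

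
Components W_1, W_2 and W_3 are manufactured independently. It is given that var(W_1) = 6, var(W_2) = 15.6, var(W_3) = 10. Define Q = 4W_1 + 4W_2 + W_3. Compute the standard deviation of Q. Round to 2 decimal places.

By independence, var(Q) = (4)²var(W_1) + (4)²var(W_2) + (1)²var(W_3)
= (4)²·6 + (4)²·15.6 + (1)²·10 = 355.6
SD(Q) = √355.6 ≈ 18.86

18.86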